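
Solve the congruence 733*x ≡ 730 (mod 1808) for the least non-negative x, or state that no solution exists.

1698

gcd(733, 1808) = 1, so a unique solution mod 1808 exists.
733⁻¹ ≡ 37 (mod 1808).
x ≡ 37*730 ≡ 1698 (mod 1808).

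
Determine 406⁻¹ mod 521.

299

521 = 1*406 + 115
406 = 3*115 + 61
115 = 1*61 + 54
61 = 1*54 + 7
54 = 7*7 + 5
7 = 1*5 + 2
5 = 2*2 + 1
2 = 2*1 + 0
gcd(406, 521) = 1, so the inverse exists.
Back-substitute for 1:
1 = 1*5 − 2*2
  = −2*7 + 3*5
  = 3*54 − 23*7
  = −23*61 + 26*54
  = 26*115 − 49*61
  = −49*406 + 173*115
  = 173*521 − 222*406
So 406⁻¹ ≡ −222 ≡ 299 (mod 521).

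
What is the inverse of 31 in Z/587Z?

By the extended Euclidean algorithm:
587 = 18×31 + 29
31 = 1×29 + 2
29 = 14×2 + 1
2 = 2×1 + 0
gcd(31, 587) = 1, so the inverse exists.
Bézout: 1 = 15×587 − 284×31.
So 31⁻¹ ≡ −284 ≡ 303 (mod 587).

303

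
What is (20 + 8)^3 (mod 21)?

7

20 + 8 = 28 ≡ 7 (mod 21)
(7)^3 ≡ 7 (mod 21)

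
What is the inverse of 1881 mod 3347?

1363

3347 = 1*1881 + 1466
1881 = 1*1466 + 415
1466 = 3*415 + 221
415 = 1*221 + 194
221 = 1*194 + 27
194 = 7*27 + 5
27 = 5*5 + 2
5 = 2*2 + 1
2 = 2*1 + 0
gcd(1881, 3347) = 1, so the inverse exists.
Back-substitute for 1:
1 = 1*5 − 2*2
  = −2*27 + 11*5
  = 11*194 − 79*27
  = −79*221 + 90*194
  = 90*415 − 169*221
  = −169*1466 + 597*415
  = 597*1881 − 766*1466
  = −766*3347 + 1363*1881
So 1881⁻¹ ≡ 1363 (mod 3347).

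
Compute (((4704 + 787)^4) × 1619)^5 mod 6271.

4704 + 787 = 5491
(5491)^4 ≡ 227 (mod 6271)
227 × 1619 = 367513 ≡ 3795 (mod 6271)
(3795)^5 ≡ 4387 (mod 6271)

4387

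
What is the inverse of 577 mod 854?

817

Apply the Euclidean algorithm and back-substitute:
854 = 1×577 + 277
577 = 2×277 + 23
277 = 12×23 + 1
23 = 23×1 + 0
gcd(577, 854) = 1, so the inverse exists.
Back-substitute for 1:
1 = 1×277 − 12×23
  = −12×577 + 25×277
  = 25×854 − 37×577
So 577⁻¹ ≡ −37 ≡ 817 (mod 854).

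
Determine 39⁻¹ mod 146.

15

Apply the Euclidean algorithm and back-substitute:
146 = 3*39 + 29
39 = 1*29 + 10
29 = 2*10 + 9
10 = 1*9 + 1
9 = 9*1 + 0
gcd(39, 146) = 1, so the inverse exists.
Bézout: 1 = −4*146 + 15*39.
So 39⁻¹ ≡ 15 (mod 146).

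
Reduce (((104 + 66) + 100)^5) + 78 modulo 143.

121

104 + 66 = 170 ≡ 27 (mod 143)
27 + 100 = 127
(127)^5 ≡ 43 (mod 143)
43 + 78 = 121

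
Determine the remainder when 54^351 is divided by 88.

Compute successive squares:
351 in binary is 101011111, i.e. 351 = 256 + 64 + 16 + 8 + 4 + 2 + 1.
54^1 ≡ 54 (mod 88)
54^2 ≡ 54^2 = 2916 ≡ 12 (mod 88)
54^4 ≡ 12^2 = 144 ≡ 56 (mod 88)
54^8 ≡ 56^2 = 3136 ≡ 56 (mod 88)
54^16 ≡ 56^2 = 3136 ≡ 56 (mod 88)
54^32 ≡ 56^2 = 3136 ≡ 56 (mod 88)
54^64 ≡ 56^2 = 3136 ≡ 56 (mod 88)
54^128 ≡ 56^2 = 3136 ≡ 56 (mod 88)
54^256 ≡ 56^2 = 3136 ≡ 56 (mod 88)
54^351 = 54^256 · 54^64 · 54^16 · 54^8 · 54^4 · 54^2 · 54^1 ≡ 56 · 56 · 56 · 56 · 56 · 12 · 54 (mod 88).
Accumulate the product:
56 · 56 = 3136 ≡ 56
56 · 56 = 3136 ≡ 56
56 · 56 = 3136 ≡ 56
56 · 56 = 3136 ≡ 56
56 · 12 = 672 ≡ 56
56 · 54 = 3024 ≡ 32

32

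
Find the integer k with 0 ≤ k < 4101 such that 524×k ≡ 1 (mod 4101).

Apply the Euclidean algorithm and back-substitute:
4101 = 7*524 + 433
524 = 1*433 + 91
433 = 4*91 + 69
91 = 1*69 + 22
69 = 3*22 + 3
22 = 7*3 + 1
3 = 3*1 + 0
gcd(524, 4101) = 1, so the inverse exists.
Back-substitute for 1:
1 = 1*22 − 7*3
  = −7*69 + 22*22
  = 22*91 − 29*69
  = −29*433 + 138*91
  = 138*524 − 167*433
  = −167*4101 + 1307*524
So 524⁻¹ ≡ 1307 (mod 4101).

1307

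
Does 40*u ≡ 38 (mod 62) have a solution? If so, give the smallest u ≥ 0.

18

gcd(40, 62) = 2, and 2 | 38, so solutions exist.
Divide through by 2: 20*u ≡ 19 (mod 31).
20⁻¹ ≡ 14 (mod 31).
u ≡ 14*19 ≡ 18 (mod 31).
The smallest non-negative solution is u = 18.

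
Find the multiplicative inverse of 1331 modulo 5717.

4175

By the extended Euclidean algorithm:
5717 = 4×1331 + 393
1331 = 3×393 + 152
393 = 2×152 + 89
152 = 1×89 + 63
89 = 1×63 + 26
63 = 2×26 + 11
26 = 2×11 + 4
11 = 2×4 + 3
4 = 1×3 + 1
3 = 3×1 + 0
gcd(1331, 5717) = 1, so the inverse exists.
Back-substitute for 1:
1 = 1×4 − 1×3
  = −1×11 + 3×4
  = 3×26 − 7×11
  = −7×63 + 17×26
  = 17×89 − 24×63
  = −24×152 + 41×89
  = 41×393 − 106×152
  = −106×1331 + 359×393
  = 359×5717 − 1542×1331
So 1331⁻¹ ≡ −1542 ≡ 4175 (mod 5717).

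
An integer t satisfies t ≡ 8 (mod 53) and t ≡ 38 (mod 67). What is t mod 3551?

909

53⁻¹ mod 67: 53×43 ≡ 1 (mod 67), so 53⁻¹ ≡ 43.
t = 8 + 53×((38 − 8)×43 mod 67) = 8 + 53×17 = 909.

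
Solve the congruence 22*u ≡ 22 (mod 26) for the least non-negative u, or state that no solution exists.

gcd(22, 26) = 2, and 2 | 22, so solutions exist.
Divide through by 2: 11*u mod 13 = 11.
11⁻¹ ≡ 6 (mod 13).
u ≡ 6*11 ≡ 1 (mod 13).
The smallest non-negative solution is u = 1.

1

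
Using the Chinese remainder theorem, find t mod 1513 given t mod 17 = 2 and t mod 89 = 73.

1141

17⁻¹ mod 89: 17*21 ≡ 1 (mod 89), so 17⁻¹ ≡ 21.
t = 2 + 17*((73 − 2)*21 mod 89) = 2 + 17*67 = 1141.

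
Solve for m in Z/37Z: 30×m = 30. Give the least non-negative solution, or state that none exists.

1

gcd(30, 37) = 1, so a unique solution mod 37 exists.
30⁻¹ ≡ 21 (mod 37).
m ≡ 21×30 ≡ 1 (mod 37).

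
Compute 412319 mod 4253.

412319 = 96*4253 + 4031, so 412319 ≡ 4031 (mod 4253).

4031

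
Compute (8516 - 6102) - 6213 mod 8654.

4855

8516 - 6102 = 2414
2414 - 6213 = -3799 ≡ 4855 (mod 8654)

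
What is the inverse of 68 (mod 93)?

Run the extended Euclidean algorithm:
93 = 1·68 + 25
68 = 2·25 + 18
25 = 1·18 + 7
18 = 2·7 + 4
7 = 1·4 + 3
4 = 1·3 + 1
3 = 3·1 + 0
gcd(68, 93) = 1, so the inverse exists.
Bézout: 1 = −19·93 + 26·68.
So 68⁻¹ ≡ 26 (mod 93).

26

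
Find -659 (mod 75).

16

-659 = -9·75 + 16, so -659 ≡ 16 (mod 75).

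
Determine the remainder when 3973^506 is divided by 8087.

Compute successive squares:
506 in binary is 111111010, i.e. 506 = 256 + 128 + 64 + 32 + 16 + 8 + 2.
3973^1 ≡ 3973 (mod 8087)
3973^2 ≡ 3973^2 = 15784729 ≡ 6992 (mod 8087)
3973^4 ≡ 6992^2 = 48888064 ≡ 2149 (mod 8087)
3973^8 ≡ 2149^2 = 4618201 ≡ 524 (mod 8087)
3973^16 ≡ 524^2 = 274576 ≡ 7705 (mod 8087)
3973^32 ≡ 7705^2 = 59367025 ≡ 358 (mod 8087)
3973^64 ≡ 358^2 = 128164 ≡ 6859 (mod 8087)
3973^128 ≡ 6859^2 = 47045881 ≡ 3802 (mod 8087)
3973^256 ≡ 3802^2 = 14455204 ≡ 3735 (mod 8087)
3973^506 = 3973^256 * 3973^128 * 3973^64 * 3973^32 * 3973^16 * 3973^8 * 3973^2 ≡ 3735 * 3802 * 6859 * 358 * 7705 * 524 * 6992 (mod 8087).
Accumulate the product:
3735 * 3802 = 14200470 ≡ 7785
7785 * 6859 = 53397315 ≡ 6941
6941 * 358 = 2484878 ≡ 2169
2169 * 7705 = 16712145 ≡ 4403
4403 * 524 = 2307172 ≡ 2377
2377 * 6992 = 16619984 ≡ 1199

1199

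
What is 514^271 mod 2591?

By square-and-multiply:
271 in binary is 100001111, i.e. 271 = 256 + 8 + 4 + 2 + 1.
514^1 ≡ 514 (mod 2591)
514^2 ≡ 514^2 = 264196 ≡ 2505 (mod 2591)
514^4 ≡ 2505^2 = 6275025 ≡ 2214 (mod 2591)
514^8 ≡ 2214^2 = 4901796 ≡ 2215 (mod 2591)
514^16 ≡ 2215^2 = 4906225 ≡ 1462 (mod 2591)
514^32 ≡ 1462^2 = 2137444 ≡ 2460 (mod 2591)
514^64 ≡ 2460^2 = 6051600 ≡ 1615 (mod 2591)
514^128 ≡ 1615^2 = 2608225 ≡ 1679 (mod 2591)
514^256 ≡ 1679^2 = 2819041 ≡ 33 (mod 2591)
514^271 = 514^256 · 514^8 · 514^4 · 514^2 · 514^1 ≡ 33 · 2215 · 2214 · 2505 · 514 (mod 2591).
Accumulate the product:
33 · 2215 = 73095 ≡ 547
547 · 2214 = 1211058 ≡ 1061
1061 · 2505 = 2657805 ≡ 2030
2030 · 514 = 1043420 ≡ 1838

1838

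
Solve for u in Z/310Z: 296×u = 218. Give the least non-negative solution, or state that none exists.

73

gcd(296, 310) = 2, and 2 | 218, so solutions exist.
Divide through by 2: 148×u ≡ 109 (mod 155).
148⁻¹ ≡ 22 (mod 155).
u ≡ 22×109 ≡ 73 (mod 155).
The smallest non-negative solution is u = 73.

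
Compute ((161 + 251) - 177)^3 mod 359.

25

161 + 251 = 412 ≡ 53 (mod 359)
53 - 177 = -124 ≡ 235 (mod 359)
(235)^3 ≡ 25 (mod 359)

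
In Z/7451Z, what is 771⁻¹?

Run the extended Euclidean algorithm:
7451 = 9·771 + 512
771 = 1·512 + 259
512 = 1·259 + 253
259 = 1·253 + 6
253 = 42·6 + 1
6 = 6·1 + 0
gcd(771, 7451) = 1, so the inverse exists.
Bézout: 1 = 128·7451 − 1237·771.
So 771⁻¹ ≡ −1237 ≡ 6214 (mod 7451).

6214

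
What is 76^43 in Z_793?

626

76^1 ≡ 76 (mod 793)
76^2 ≡ 76^2 = 5776 ≡ 225 (mod 793)
76^4 ≡ 225^2 = 50625 ≡ 666 (mod 793)
76^8 ≡ 666^2 = 443556 ≡ 269 (mod 793)
76^16 ≡ 269^2 = 72361 ≡ 198 (mod 793)
76^32 ≡ 198^2 = 39204 ≡ 347 (mod 793)
76^43 = 76^32 * 76^8 * 76^2 * 76^1 ≡ 347 * 269 * 225 * 76 (mod 793).
Accumulate the product:
347 * 269 = 93343 ≡ 562
562 * 225 = 126450 ≡ 363
363 * 76 = 27588 ≡ 626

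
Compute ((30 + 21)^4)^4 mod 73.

30 + 21 = 51
(51)^4 ≡ 72 (mod 73)
(72)^4 ≡ 1 (mod 73)

1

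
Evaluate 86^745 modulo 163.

17

Using repeated squaring:
86^1 ≡ 86 (mod 163)
86^2 ≡ 86^2 = 7396 ≡ 61 (mod 163)
86^4 ≡ 61^2 = 3721 ≡ 135 (mod 163)
86^8 ≡ 135^2 = 18225 ≡ 132 (mod 163)
86^16 ≡ 132^2 = 17424 ≡ 146 (mod 163)
86^32 ≡ 146^2 = 21316 ≡ 126 (mod 163)
86^64 ≡ 126^2 = 15876 ≡ 65 (mod 163)
86^128 ≡ 65^2 = 4225 ≡ 150 (mod 163)
86^256 ≡ 150^2 = 22500 ≡ 6 (mod 163)
86^512 ≡ 6^2 = 36 (mod 163)
86^745 = 86^512 * 86^128 * 86^64 * 86^32 * 86^8 * 86^1 ≡ 36 * 150 * 65 * 126 * 132 * 86 (mod 163).
Accumulate the product:
36 * 150 = 5400 ≡ 21
21 * 65 = 1365 ≡ 61
61 * 126 = 7686 ≡ 25
25 * 132 = 3300 ≡ 40
40 * 86 = 3440 ≡ 17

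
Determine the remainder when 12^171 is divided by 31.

12^1 ≡ 12 (mod 31)
12^2 ≡ 12^2 = 144 ≡ 20 (mod 31)
12^4 ≡ 20^2 = 400 ≡ 28 (mod 31)
12^8 ≡ 28^2 = 784 ≡ 9 (mod 31)
12^16 ≡ 9^2 = 81 ≡ 19 (mod 31)
12^32 ≡ 19^2 = 361 ≡ 20 (mod 31)
12^64 ≡ 20^2 = 400 ≡ 28 (mod 31)
12^128 ≡ 28^2 = 784 ≡ 9 (mod 31)
12^171 = 12^128 · 12^32 · 12^8 · 12^2 · 12^1 ≡ 9 · 20 · 9 · 20 · 12 (mod 31).
Accumulate the product:
9 · 20 = 180 ≡ 25
25 · 9 = 225 ≡ 8
8 · 20 = 160 ≡ 5
5 · 12 = 60 ≡ 29

29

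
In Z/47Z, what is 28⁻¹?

Apply the Euclidean algorithm and back-substitute:
47 = 1*28 + 19
28 = 1*19 + 9
19 = 2*9 + 1
9 = 9*1 + 0
gcd(28, 47) = 1, so the inverse exists.
Back-substitute for 1:
1 = 1*19 − 2*9
  = −2*28 + 3*19
  = 3*47 − 5*28
So 28⁻¹ ≡ −5 ≡ 42 (mod 47).

42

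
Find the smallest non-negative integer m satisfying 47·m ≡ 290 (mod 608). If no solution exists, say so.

gcd(47, 608) = 1, so a unique solution mod 608 exists.
47⁻¹ ≡ 207 (mod 608).
m ≡ 207·290 ≡ 446 (mod 608).

446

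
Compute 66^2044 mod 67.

1

Using repeated squaring:
2044 in binary is 11111111100, i.e. 2044 = 1024 + 512 + 256 + 128 + 64 + 32 + 16 + 8 + 4.
66^1 ≡ 66 (mod 67)
66^2 ≡ 66^2 = 4356 ≡ 1 (mod 67)
66^4 ≡ 1^2 = 1 (mod 67)
66^8 ≡ 1^2 = 1 (mod 67)
66^16 ≡ 1^2 = 1 (mod 67)
66^32 ≡ 1^2 = 1 (mod 67)
66^64 ≡ 1^2 = 1 (mod 67)
66^128 ≡ 1^2 = 1 (mod 67)
66^256 ≡ 1^2 = 1 (mod 67)
66^512 ≡ 1^2 = 1 (mod 67)
66^1024 ≡ 1^2 = 1 (mod 67)
66^2044 = 66^1024 · 66^512 · 66^256 · 66^128 · 66^64 · 66^32 · 66^16 · 66^8 · 66^4 ≡ 1 · 1 · 1 · 1 · 1 · 1 · 1 · 1 · 1 (mod 67).
Accumulate the product:
1 · 1 = 1
1 · 1 = 1
1 · 1 = 1
1 · 1 = 1
1 · 1 = 1
1 · 1 = 1
1 · 1 = 1
1 · 1 = 1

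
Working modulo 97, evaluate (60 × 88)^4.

60 × 88 = 5280 ≡ 42 (mod 97)
(42)^4 ≡ 33 (mod 97)

33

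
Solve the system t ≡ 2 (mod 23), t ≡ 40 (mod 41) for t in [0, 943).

23⁻¹ mod 41: 23*25 ≡ 1 (mod 41), so 23⁻¹ ≡ 25.
t = 2 + 23*((40 − 2)*25 mod 41) = 2 + 23*7 = 163.

163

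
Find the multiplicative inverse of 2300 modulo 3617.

By the extended Euclidean algorithm:
3617 = 1×2300 + 1317
2300 = 1×1317 + 983
1317 = 1×983 + 334
983 = 2×334 + 315
334 = 1×315 + 19
315 = 16×19 + 11
19 = 1×11 + 8
11 = 1×8 + 3
8 = 2×3 + 2
3 = 1×2 + 1
2 = 2×1 + 0
gcd(2300, 3617) = 1, so the inverse exists.
Back-substitute for 1:
1 = 1×3 − 1×2
  = −1×8 + 3×3
  = 3×11 − 4×8
  = −4×19 + 7×11
  = 7×315 − 116×19
  = −116×334 + 123×315
  = 123×983 − 362×334
  = −362×1317 + 485×983
  = 485×2300 − 847×1317
  = −847×3617 + 1332×2300
So 2300⁻¹ ≡ 1332 (mod 3617).

1332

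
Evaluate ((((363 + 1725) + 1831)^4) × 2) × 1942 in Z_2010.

363 + 1725 = 2088 ≡ 78 (mod 2010)
78 + 1831 = 1909
(1909)^4 ≡ 691 (mod 2010)
691 × 2 = 1382
1382 × 1942 = 2683844 ≡ 494 (mod 2010)

494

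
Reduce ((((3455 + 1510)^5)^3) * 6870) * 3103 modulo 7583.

4631

3455 + 1510 = 4965
(4965)^5 ≡ 7449 (mod 7583)
(7449)^3 ≡ 5290 (mod 7583)
5290 * 6870 = 36342300 ≡ 4564 (mod 7583)
4564 * 3103 = 14162092 ≡ 4631 (mod 7583)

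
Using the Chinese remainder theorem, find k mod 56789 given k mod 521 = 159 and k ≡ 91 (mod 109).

11100

521⁻¹ mod 109: 521×59 ≡ 1 (mod 109), so 521⁻¹ ≡ 59.
k = 159 + 521×((91 − 159)×59 mod 109) = 159 + 521×21 = 11100.
Check: 11100 mod 521 = 159, 11100 mod 109 = 91. ✓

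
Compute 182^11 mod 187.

11 in binary is 1011, i.e. 11 = 8 + 2 + 1.
182^1 ≡ 182 (mod 187)
182^2 ≡ 182^2 = 33124 ≡ 25 (mod 187)
182^4 ≡ 25^2 = 625 ≡ 64 (mod 187)
182^8 ≡ 64^2 = 4096 ≡ 169 (mod 187)
182^11 = 182^8 · 182^2 · 182^1 ≡ 169 · 25 · 182 (mod 187).
Accumulate the product:
169 · 25 = 4225 ≡ 111
111 · 182 = 20202 ≡ 6

6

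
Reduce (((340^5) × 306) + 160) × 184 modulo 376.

(340)^5 ≡ 264 (mod 376)
264 × 306 = 80784 ≡ 320 (mod 376)
320 + 160 = 480 ≡ 104 (mod 376)
104 × 184 = 19136 ≡ 336 (mod 376)

336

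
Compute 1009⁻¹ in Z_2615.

2615 = 2*1009 + 597
1009 = 1*597 + 412
597 = 1*412 + 185
412 = 2*185 + 42
185 = 4*42 + 17
42 = 2*17 + 8
17 = 2*8 + 1
8 = 8*1 + 0
gcd(1009, 2615) = 1, so the inverse exists.
Back-substitute for 1:
1 = 1*17 − 2*8
  = −2*42 + 5*17
  = 5*185 − 22*42
  = −22*412 + 49*185
  = 49*597 − 71*412
  = −71*1009 + 120*597
  = 120*2615 − 311*1009
So 1009⁻¹ ≡ −311 ≡ 2304 (mod 2615).

2304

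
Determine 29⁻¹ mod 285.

285 = 9*29 + 24
29 = 1*24 + 5
24 = 4*5 + 4
5 = 1*4 + 1
4 = 4*1 + 0
gcd(29, 285) = 1, so the inverse exists.
Back-substitute for 1:
1 = 1*5 − 1*4
  = −1*24 + 5*5
  = 5*29 − 6*24
  = −6*285 + 59*29
So 29⁻¹ ≡ 59 (mod 285).

59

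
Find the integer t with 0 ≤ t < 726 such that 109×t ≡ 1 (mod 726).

373

By the extended Euclidean algorithm:
726 = 6×109 + 72
109 = 1×72 + 37
72 = 1×37 + 35
37 = 1×35 + 2
35 = 17×2 + 1
2 = 2×1 + 0
gcd(109, 726) = 1, so the inverse exists.
Bézout: 1 = 53×726 − 353×109.
So 109⁻¹ ≡ −353 ≡ 373 (mod 726).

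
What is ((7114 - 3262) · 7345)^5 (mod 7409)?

7114 - 3262 = 3852
3852 · 7345 = 28292940 ≡ 5378 (mod 7409)
(5378)^5 ≡ 6819 (mod 7409)

6819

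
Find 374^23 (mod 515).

44

23 in binary is 10111, i.e. 23 = 16 + 4 + 2 + 1.
374^1 ≡ 374 (mod 515)
374^2 ≡ 374^2 = 139876 ≡ 311 (mod 515)
374^4 ≡ 311^2 = 96721 ≡ 416 (mod 515)
374^8 ≡ 416^2 = 173056 ≡ 16 (mod 515)
374^16 ≡ 16^2 = 256 (mod 515)
374^23 = 374^16 * 374^4 * 374^2 * 374^1 ≡ 256 * 416 * 311 * 374 (mod 515).
Accumulate the product:
256 * 416 = 106496 ≡ 406
406 * 311 = 126266 ≡ 91
91 * 374 = 34034 ≡ 44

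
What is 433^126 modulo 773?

541

By square-and-multiply:
126 in binary is 1111110, i.e. 126 = 64 + 32 + 16 + 8 + 4 + 2.
433^1 ≡ 433 (mod 773)
433^2 ≡ 433^2 = 187489 ≡ 423 (mod 773)
433^4 ≡ 423^2 = 178929 ≡ 366 (mod 773)
433^8 ≡ 366^2 = 133956 ≡ 227 (mod 773)
433^16 ≡ 227^2 = 51529 ≡ 511 (mod 773)
433^32 ≡ 511^2 = 261121 ≡ 620 (mod 773)
433^64 ≡ 620^2 = 384400 ≡ 219 (mod 773)
433^126 = 433^64 × 433^32 × 433^16 × 433^8 × 433^4 × 433^2 ≡ 219 × 620 × 511 × 227 × 366 × 423 (mod 773).
Accumulate the product:
219 × 620 = 135780 ≡ 505
505 × 511 = 258055 ≡ 646
646 × 227 = 146642 ≡ 545
545 × 366 = 199470 ≡ 36
36 × 423 = 15228 ≡ 541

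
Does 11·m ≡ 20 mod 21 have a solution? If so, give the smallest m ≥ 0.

19

gcd(11, 21) = 1, so a unique solution mod 21 exists.
11⁻¹ ≡ 2 (mod 21).
m ≡ 2·20 ≡ 19 (mod 21).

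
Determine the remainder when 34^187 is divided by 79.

34^1 ≡ 34 (mod 79)
34^2 ≡ 34^2 = 1156 ≡ 50 (mod 79)
34^4 ≡ 50^2 = 2500 ≡ 51 (mod 79)
34^8 ≡ 51^2 = 2601 ≡ 73 (mod 79)
34^16 ≡ 73^2 = 5329 ≡ 36 (mod 79)
34^32 ≡ 36^2 = 1296 ≡ 32 (mod 79)
34^64 ≡ 32^2 = 1024 ≡ 76 (mod 79)
34^128 ≡ 76^2 = 5776 ≡ 9 (mod 79)
34^187 = 34^128 * 34^32 * 34^16 * 34^8 * 34^2 * 34^1 ≡ 9 * 32 * 36 * 73 * 50 * 34 (mod 79).
Accumulate the product:
9 * 32 = 288 ≡ 51
51 * 36 = 1836 ≡ 19
19 * 73 = 1387 ≡ 44
44 * 50 = 2200 ≡ 67
67 * 34 = 2278 ≡ 66

66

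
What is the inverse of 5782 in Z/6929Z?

6192

By the extended Euclidean algorithm:
6929 = 1·5782 + 1147
5782 = 5·1147 + 47
1147 = 24·47 + 19
47 = 2·19 + 9
19 = 2·9 + 1
9 = 9·1 + 0
gcd(5782, 6929) = 1, so the inverse exists.
Back-substitute for 1:
1 = 1·19 − 2·9
  = −2·47 + 5·19
  = 5·1147 − 122·47
  = −122·5782 + 615·1147
  = 615·6929 − 737·5782
So 5782⁻¹ ≡ −737 ≡ 6192 (mod 6929).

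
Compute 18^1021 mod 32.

1021 in binary is 1111111101, i.e. 1021 = 512 + 256 + 128 + 64 + 32 + 16 + 8 + 4 + 1.
18^1 ≡ 18 (mod 32)
18^2 ≡ 18^2 = 324 ≡ 4 (mod 32)
18^4 ≡ 4^2 = 16 (mod 32)
18^8 ≡ 16^2 = 256 ≡ 0 (mod 32)
18^16 ≡ 0^2 = 0 (mod 32)
18^32 ≡ 0^2 = 0 (mod 32)
18^64 ≡ 0^2 = 0 (mod 32)
18^128 ≡ 0^2 = 0 (mod 32)
18^256 ≡ 0^2 = 0 (mod 32)
18^512 ≡ 0^2 = 0 (mod 32)
18^1021 = 18^512 × 18^256 × 18^128 × 18^64 × 18^32 × 18^16 × 18^8 × 18^4 × 18^1 ≡ 0 × 0 × 0 × 0 × 0 × 0 × 0 × 16 × 18 (mod 32).
Accumulate the product:
0 × 0 = 0
0 × 0 = 0
0 × 0 = 0
0 × 0 = 0
0 × 0 = 0
0 × 0 = 0
0 × 16 = 0
0 × 18 = 0

0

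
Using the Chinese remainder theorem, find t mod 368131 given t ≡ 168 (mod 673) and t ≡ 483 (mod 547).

673⁻¹ mod 547: 673·178 ≡ 1 (mod 547), so 673⁻¹ ≡ 178.
t = 168 + 673·((483 − 168)·178 mod 547) = 168 + 673·276 = 185916.

185916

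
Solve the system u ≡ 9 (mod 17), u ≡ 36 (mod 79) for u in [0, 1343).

17⁻¹ mod 79: 17·14 ≡ 1 (mod 79), so 17⁻¹ ≡ 14.
u = 9 + 17·((36 − 9)·14 mod 79) = 9 + 17·62 = 1063.

1063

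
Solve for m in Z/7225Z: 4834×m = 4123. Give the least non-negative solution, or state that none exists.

2322

gcd(4834, 7225) = 1, so a unique solution mod 7225 exists.
4834⁻¹ ≡ 139 (mod 7225).
m ≡ 139×4123 ≡ 2322 (mod 7225).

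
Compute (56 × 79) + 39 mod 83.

64

56 × 79 = 4424 ≡ 25 (mod 83)
25 + 39 = 64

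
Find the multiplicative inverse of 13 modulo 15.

Run the extended Euclidean algorithm:
15 = 1×13 + 2
13 = 6×2 + 1
2 = 2×1 + 0
gcd(13, 15) = 1, so the inverse exists.
Back-substitute for 1:
1 = 1×13 − 6×2
  = −6×15 + 7×13
So 13⁻¹ ≡ 7 (mod 15).

7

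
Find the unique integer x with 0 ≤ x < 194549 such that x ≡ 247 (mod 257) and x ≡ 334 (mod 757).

257⁻¹ mod 757: 257×595 ≡ 1 (mod 757), so 257⁻¹ ≡ 595.
x = 247 + 257×((334 − 247)×595 mod 757) = 247 + 257×289 = 74520.
Check: 74520 mod 257 = 247, 74520 mod 757 = 334. ✓

74520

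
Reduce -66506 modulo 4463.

439

-66506 = -15*4463 + 439, so -66506 ≡ 439 (mod 4463).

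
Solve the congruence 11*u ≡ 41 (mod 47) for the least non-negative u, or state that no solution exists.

gcd(11, 47) = 1, so a unique solution mod 47 exists.
11⁻¹ ≡ 30 (mod 47).
u ≡ 30*41 ≡ 8 (mod 47).

8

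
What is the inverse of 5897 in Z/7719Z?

7719 = 1·5897 + 1822
5897 = 3·1822 + 431
1822 = 4·431 + 98
431 = 4·98 + 39
98 = 2·39 + 20
39 = 1·20 + 19
20 = 1·19 + 1
19 = 19·1 + 0
gcd(5897, 7719) = 1, so the inverse exists.
Back-substitute for 1:
1 = 1·20 − 1·19
  = −1·39 + 2·20
  = 2·98 − 5·39
  = −5·431 + 22·98
  = 22·1822 − 93·431
  = −93·5897 + 301·1822
  = 301·7719 − 394·5897
So 5897⁻¹ ≡ −394 ≡ 7325 (mod 7719).

7325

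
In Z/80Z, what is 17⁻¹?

33

80 = 4·17 + 12
17 = 1·12 + 5
12 = 2·5 + 2
5 = 2·2 + 1
2 = 2·1 + 0
gcd(17, 80) = 1, so the inverse exists.
Bézout: 1 = −7·80 + 33·17.
So 17⁻¹ ≡ 33 (mod 80).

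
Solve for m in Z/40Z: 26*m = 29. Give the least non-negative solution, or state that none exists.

no solution

gcd(26, 40) = 2, and 2 does not divide 29.
So the congruence has no solution.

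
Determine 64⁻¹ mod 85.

4

Run the extended Euclidean algorithm:
85 = 1*64 + 21
64 = 3*21 + 1
21 = 21*1 + 0
gcd(64, 85) = 1, so the inverse exists.
Back-substitute for 1:
1 = 1*64 − 3*21
  = −3*85 + 4*64
So 64⁻¹ ≡ 4 (mod 85).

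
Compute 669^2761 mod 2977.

669^1 ≡ 669 (mod 2977)
669^2 ≡ 669^2 = 447561 ≡ 1011 (mod 2977)
669^4 ≡ 1011^2 = 1022121 ≡ 1010 (mod 2977)
669^8 ≡ 1010^2 = 1020100 ≡ 1966 (mod 2977)
669^16 ≡ 1966^2 = 3865156 ≡ 1010 (mod 2977)
669^32 ≡ 1010^2 = 1020100 ≡ 1966 (mod 2977)
669^64 ≡ 1966^2 = 3865156 ≡ 1010 (mod 2977)
669^128 ≡ 1010^2 = 1020100 ≡ 1966 (mod 2977)
669^256 ≡ 1966^2 = 3865156 ≡ 1010 (mod 2977)
669^512 ≡ 1010^2 = 1020100 ≡ 1966 (mod 2977)
669^1024 ≡ 1966^2 = 3865156 ≡ 1010 (mod 2977)
669^2048 ≡ 1010^2 = 1020100 ≡ 1966 (mod 2977)
669^2761 = 669^2048 * 669^512 * 669^128 * 669^64 * 669^8 * 669^1 ≡ 1966 * 1966 * 1966 * 1010 * 1966 * 669 (mod 2977).
Accumulate the product:
1966 * 1966 = 3865156 ≡ 1010
1010 * 1966 = 1985660 ≡ 1
1 * 1010 = 1010
1010 * 1966 = 1985660 ≡ 1
1 * 669 = 669

669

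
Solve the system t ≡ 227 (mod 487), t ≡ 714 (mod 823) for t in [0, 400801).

714

487⁻¹ mod 823: 487·605 ≡ 1 (mod 823), so 487⁻¹ ≡ 605.
t = 227 + 487·((714 − 227)·605 mod 823) = 227 + 487·1 = 714.
Check: 714 mod 487 = 227, 714 mod 823 = 714. ✓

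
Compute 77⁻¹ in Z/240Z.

53

By the extended Euclidean algorithm:
240 = 3×77 + 9
77 = 8×9 + 5
9 = 1×5 + 4
5 = 1×4 + 1
4 = 4×1 + 0
gcd(77, 240) = 1, so the inverse exists.
Back-substitute for 1:
1 = 1×5 − 1×4
  = −1×9 + 2×5
  = 2×77 − 17×9
  = −17×240 + 53×77
So 77⁻¹ ≡ 53 (mod 240).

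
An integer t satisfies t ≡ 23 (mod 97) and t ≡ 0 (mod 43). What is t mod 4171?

97⁻¹ mod 43: 97·4 ≡ 1 (mod 43), so 97⁻¹ ≡ 4.
t = 23 + 97·((0 − 23)·4 mod 43) = 23 + 97·37 = 3612.

3612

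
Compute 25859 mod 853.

25859 = 30×853 + 269, so 25859 ≡ 269 (mod 853).

269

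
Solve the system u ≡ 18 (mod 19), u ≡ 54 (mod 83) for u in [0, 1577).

19⁻¹ mod 83: 19·35 ≡ 1 (mod 83), so 19⁻¹ ≡ 35.
u = 18 + 19·((54 − 18)·35 mod 83) = 18 + 19·15 = 303.
Check: 303 mod 19 = 18, 303 mod 83 = 54. ✓

303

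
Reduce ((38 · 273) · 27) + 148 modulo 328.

134

38 · 273 = 10374 ≡ 206 (mod 328)
206 · 27 = 5562 ≡ 314 (mod 328)
314 + 148 = 462 ≡ 134 (mod 328)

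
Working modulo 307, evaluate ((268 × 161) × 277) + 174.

46

268 × 161 = 43148 ≡ 168 (mod 307)
168 × 277 = 46536 ≡ 179 (mod 307)
179 + 174 = 353 ≡ 46 (mod 307)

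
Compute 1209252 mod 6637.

1318

1209252 = 182×6637 + 1318, so 1209252 ≡ 1318 (mod 6637).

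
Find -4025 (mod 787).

697

-4025 = -6×787 + 697, so -4025 ≡ 697 (mod 787).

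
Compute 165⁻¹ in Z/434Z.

Run the extended Euclidean algorithm:
434 = 2*165 + 104
165 = 1*104 + 61
104 = 1*61 + 43
61 = 1*43 + 18
43 = 2*18 + 7
18 = 2*7 + 4
7 = 1*4 + 3
4 = 1*3 + 1
3 = 3*1 + 0
gcd(165, 434) = 1, so the inverse exists.
Back-substitute for 1:
1 = 1*4 − 1*3
  = −1*7 + 2*4
  = 2*18 − 5*7
  = −5*43 + 12*18
  = 12*61 − 17*43
  = −17*104 + 29*61
  = 29*165 − 46*104
  = −46*434 + 121*165
So 165⁻¹ ≡ 121 (mod 434).

121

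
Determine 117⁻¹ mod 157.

157 = 1×117 + 40
117 = 2×40 + 37
40 = 1×37 + 3
37 = 12×3 + 1
3 = 3×1 + 0
gcd(117, 157) = 1, so the inverse exists.
Back-substitute for 1:
1 = 1×37 − 12×3
  = −12×40 + 13×37
  = 13×117 − 38×40
  = −38×157 + 51×117
So 117⁻¹ ≡ 51 (mod 157).

51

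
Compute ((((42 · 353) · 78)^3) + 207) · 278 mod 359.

157

42 · 353 = 14826 ≡ 107 (mod 359)
107 · 78 = 8346 ≡ 89 (mod 359)
(89)^3 ≡ 252 (mod 359)
252 + 207 = 459 ≡ 100 (mod 359)
100 · 278 = 27800 ≡ 157 (mod 359)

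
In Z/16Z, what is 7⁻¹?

By the extended Euclidean algorithm:
16 = 2×7 + 2
7 = 3×2 + 1
2 = 2×1 + 0
gcd(7, 16) = 1, so the inverse exists.
Bézout: 1 = −3×16 + 7×7.
So 7⁻¹ ≡ 7 (mod 16).

7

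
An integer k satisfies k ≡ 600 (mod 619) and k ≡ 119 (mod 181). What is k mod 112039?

98402

619⁻¹ mod 181: 619*131 ≡ 1 (mod 181), so 619⁻¹ ≡ 131.
k = 600 + 619*((119 − 600)*131 mod 181) = 600 + 619*158 = 98402.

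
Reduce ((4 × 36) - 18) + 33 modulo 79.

1

4 × 36 = 144 ≡ 65 (mod 79)
65 - 18 = 47
47 + 33 = 80 ≡ 1 (mod 79)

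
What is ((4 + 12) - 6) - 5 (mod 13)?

5

4 + 12 = 16 ≡ 3 (mod 13)
3 - 6 = -3 ≡ 10 (mod 13)
10 - 5 = 5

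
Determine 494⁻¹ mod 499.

Apply the Euclidean algorithm and back-substitute:
499 = 1·494 + 5
494 = 98·5 + 4
5 = 1·4 + 1
4 = 4·1 + 0
gcd(494, 499) = 1, so the inverse exists.
Back-substitute for 1:
1 = 1·5 − 1·4
  = −1·494 + 99·5
  = 99·499 − 100·494
So 494⁻¹ ≡ −100 ≡ 399 (mod 499).

399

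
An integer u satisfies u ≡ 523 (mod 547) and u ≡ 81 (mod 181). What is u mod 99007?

88590

547⁻¹ mod 181: 547*136 ≡ 1 (mod 181), so 547⁻¹ ≡ 136.
u = 523 + 547*((81 − 523)*136 mod 181) = 523 + 547*161 = 88590.
Check: 88590 mod 547 = 523, 88590 mod 181 = 81. ✓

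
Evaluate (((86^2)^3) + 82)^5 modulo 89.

(86)^2 ≡ 9 (mod 89)
(9)^3 ≡ 17 (mod 89)
17 + 82 = 99 ≡ 10 (mod 89)
(10)^5 ≡ 53 (mod 89)

53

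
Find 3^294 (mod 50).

19

Compute successive squares:
294 in binary is 100100110, i.e. 294 = 256 + 32 + 4 + 2.
3^1 ≡ 3 (mod 50)
3^2 ≡ 3^2 = 9 (mod 50)
3^4 ≡ 9^2 = 81 ≡ 31 (mod 50)
3^8 ≡ 31^2 = 961 ≡ 11 (mod 50)
3^16 ≡ 11^2 = 121 ≡ 21 (mod 50)
3^32 ≡ 21^2 = 441 ≡ 41 (mod 50)
3^64 ≡ 41^2 = 1681 ≡ 31 (mod 50)
3^128 ≡ 31^2 = 961 ≡ 11 (mod 50)
3^256 ≡ 11^2 = 121 ≡ 21 (mod 50)
3^294 = 3^256 * 3^32 * 3^4 * 3^2 ≡ 21 * 41 * 31 * 9 (mod 50).
Accumulate the product:
21 * 41 = 861 ≡ 11
11 * 31 = 341 ≡ 41
41 * 9 = 369 ≡ 19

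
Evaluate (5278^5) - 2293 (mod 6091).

(5278)^5 ≡ 2552 (mod 6091)
2552 - 2293 = 259

259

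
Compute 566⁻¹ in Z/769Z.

447

Run the extended Euclidean algorithm:
769 = 1·566 + 203
566 = 2·203 + 160
203 = 1·160 + 43
160 = 3·43 + 31
43 = 1·31 + 12
31 = 2·12 + 7
12 = 1·7 + 5
7 = 1·5 + 2
5 = 2·2 + 1
2 = 2·1 + 0
gcd(566, 769) = 1, so the inverse exists.
Bézout: 1 = 237·769 − 322·566.
So 566⁻¹ ≡ −322 ≡ 447 (mod 769).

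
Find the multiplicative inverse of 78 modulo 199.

Run the extended Euclidean algorithm:
199 = 2*78 + 43
78 = 1*43 + 35
43 = 1*35 + 8
35 = 4*8 + 3
8 = 2*3 + 2
3 = 1*2 + 1
2 = 2*1 + 0
gcd(78, 199) = 1, so the inverse exists.
Back-substitute for 1:
1 = 1*3 − 1*2
  = −1*8 + 3*3
  = 3*35 − 13*8
  = −13*43 + 16*35
  = 16*78 − 29*43
  = −29*199 + 74*78
So 78⁻¹ ≡ 74 (mod 199).

74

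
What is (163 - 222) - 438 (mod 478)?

459

163 - 222 = -59 ≡ 419 (mod 478)
419 - 438 = -19 ≡ 459 (mod 478)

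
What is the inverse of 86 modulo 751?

Apply the Euclidean algorithm and back-substitute:
751 = 8·86 + 63
86 = 1·63 + 23
63 = 2·23 + 17
23 = 1·17 + 6
17 = 2·6 + 5
6 = 1·5 + 1
5 = 5·1 + 0
gcd(86, 751) = 1, so the inverse exists.
Back-substitute for 1:
1 = 1·6 − 1·5
  = −1·17 + 3·6
  = 3·23 − 4·17
  = −4·63 + 11·23
  = 11·86 − 15·63
  = −15·751 + 131·86
So 86⁻¹ ≡ 131 (mod 751).

131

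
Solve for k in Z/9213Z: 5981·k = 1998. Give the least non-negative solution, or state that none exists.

gcd(5981, 9213) = 1, so a unique solution mod 9213 exists.
5981⁻¹ ≡ 1793 (mod 9213).
k ≡ 1793·1998 ≡ 7770 (mod 9213).

7770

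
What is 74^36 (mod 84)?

64

Using repeated squaring:
36 in binary is 100100, i.e. 36 = 32 + 4.
74^1 ≡ 74 (mod 84)
74^2 ≡ 74^2 = 5476 ≡ 16 (mod 84)
74^4 ≡ 16^2 = 256 ≡ 4 (mod 84)
74^8 ≡ 4^2 = 16 (mod 84)
74^16 ≡ 16^2 = 256 ≡ 4 (mod 84)
74^32 ≡ 4^2 = 16 (mod 84)
74^36 = 74^32 * 74^4 ≡ 16 * 4 (mod 84).
16 * 4 = 64 ≡ 64 (mod 84).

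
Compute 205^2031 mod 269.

2031 in binary is 11111101111, i.e. 2031 = 1024 + 512 + 256 + 128 + 64 + 32 + 8 + 4 + 2 + 1.
205^1 ≡ 205 (mod 269)
205^2 ≡ 205^2 = 42025 ≡ 61 (mod 269)
205^4 ≡ 61^2 = 3721 ≡ 224 (mod 269)
205^8 ≡ 224^2 = 50176 ≡ 142 (mod 269)
205^16 ≡ 142^2 = 20164 ≡ 258 (mod 269)
205^32 ≡ 258^2 = 66564 ≡ 121 (mod 269)
205^64 ≡ 121^2 = 14641 ≡ 115 (mod 269)
205^128 ≡ 115^2 = 13225 ≡ 44 (mod 269)
205^256 ≡ 44^2 = 1936 ≡ 53 (mod 269)
205^512 ≡ 53^2 = 2809 ≡ 119 (mod 269)
205^1024 ≡ 119^2 = 14161 ≡ 173 (mod 269)
205^2031 = 205^1024 * 205^512 * 205^256 * 205^128 * 205^64 * 205^32 * 205^8 * 205^4 * 205^2 * 205^1 ≡ 173 * 119 * 53 * 44 * 115 * 121 * 142 * 224 * 61 * 205 (mod 269).
Accumulate the product:
173 * 119 = 20587 ≡ 143
143 * 53 = 7579 ≡ 47
47 * 44 = 2068 ≡ 185
185 * 115 = 21275 ≡ 24
24 * 121 = 2904 ≡ 214
214 * 142 = 30388 ≡ 260
260 * 224 = 58240 ≡ 136
136 * 61 = 8296 ≡ 226
226 * 205 = 46330 ≡ 62

62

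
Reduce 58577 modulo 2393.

1145

58577 = 24·2393 + 1145, so 58577 ≡ 1145 (mod 2393).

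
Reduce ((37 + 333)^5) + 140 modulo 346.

37 + 333 = 370 ≡ 24 (mod 346)
(24)^5 ≡ 126 (mod 346)
126 + 140 = 266

266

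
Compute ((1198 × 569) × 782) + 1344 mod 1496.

1198 × 569 = 681662 ≡ 982 (mod 1496)
982 × 782 = 767924 ≡ 476 (mod 1496)
476 + 1344 = 1820 ≡ 324 (mod 1496)

324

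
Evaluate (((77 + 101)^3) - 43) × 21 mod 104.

77 + 101 = 178 ≡ 74 (mod 104)
(74)^3 ≡ 40 (mod 104)
40 - 43 = -3 ≡ 101 (mod 104)
101 × 21 = 2121 ≡ 41 (mod 104)

41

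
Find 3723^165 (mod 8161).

Compute successive squares:
3723^1 ≡ 3723 (mod 8161)
3723^2 ≡ 3723^2 = 13860729 ≡ 3351 (mod 8161)
3723^4 ≡ 3351^2 = 11229201 ≡ 7826 (mod 8161)
3723^8 ≡ 7826^2 = 61246276 ≡ 6132 (mod 8161)
3723^16 ≡ 6132^2 = 37601424 ≡ 3697 (mod 8161)
3723^32 ≡ 3697^2 = 13667809 ≡ 6295 (mod 8161)
3723^64 ≡ 6295^2 = 39627025 ≡ 5370 (mod 8161)
3723^128 ≡ 5370^2 = 28836900 ≡ 4087 (mod 8161)
3723^165 = 3723^128 · 3723^32 · 3723^4 · 3723^1 ≡ 4087 · 6295 · 7826 · 3723 (mod 8161).
Accumulate the product:
4087 · 6295 = 25727665 ≡ 4193
4193 · 7826 = 32814418 ≡ 7198
7198 · 3723 = 26798154 ≡ 5591

5591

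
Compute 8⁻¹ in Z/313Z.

Apply the Euclidean algorithm and back-substitute:
313 = 39·8 + 1
8 = 8·1 + 0
gcd(8, 313) = 1, so the inverse exists.
Bézout: 1 = 1·313 − 39·8.
So 8⁻¹ ≡ −39 ≡ 274 (mod 313).

274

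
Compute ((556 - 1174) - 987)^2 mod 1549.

38

556 - 1174 = -618 ≡ 931 (mod 1549)
931 - 987 = -56 ≡ 1493 (mod 1549)
(1493)^2 ≡ 38 (mod 1549)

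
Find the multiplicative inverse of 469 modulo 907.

By the extended Euclidean algorithm:
907 = 1*469 + 438
469 = 1*438 + 31
438 = 14*31 + 4
31 = 7*4 + 3
4 = 1*3 + 1
3 = 3*1 + 0
gcd(469, 907) = 1, so the inverse exists.
Back-substitute for 1:
1 = 1*4 − 1*3
  = −1*31 + 8*4
  = 8*438 − 113*31
  = −113*469 + 121*438
  = 121*907 − 234*469
So 469⁻¹ ≡ −234 ≡ 673 (mod 907).

673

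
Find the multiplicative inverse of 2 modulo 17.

17 = 8·2 + 1
2 = 2·1 + 0
gcd(2, 17) = 1, so the inverse exists.
Back-substitute for 1:
1 = 1·17 − 8·2
So 2⁻¹ ≡ −8 ≡ 9 (mod 17).

9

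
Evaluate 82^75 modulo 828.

532

Using repeated squaring:
75 in binary is 1001011, i.e. 75 = 64 + 8 + 2 + 1.
82^1 ≡ 82 (mod 828)
82^2 ≡ 82^2 = 6724 ≡ 100 (mod 828)
82^4 ≡ 100^2 = 10000 ≡ 64 (mod 828)
82^8 ≡ 64^2 = 4096 ≡ 784 (mod 828)
82^16 ≡ 784^2 = 614656 ≡ 280 (mod 828)
82^32 ≡ 280^2 = 78400 ≡ 568 (mod 828)
82^64 ≡ 568^2 = 322624 ≡ 532 (mod 828)
82^75 = 82^64 * 82^8 * 82^2 * 82^1 ≡ 532 * 784 * 100 * 82 (mod 828).
Accumulate the product:
532 * 784 = 417088 ≡ 604
604 * 100 = 60400 ≡ 784
784 * 82 = 64288 ≡ 532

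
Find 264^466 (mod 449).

351

466 in binary is 111010010, i.e. 466 = 256 + 128 + 64 + 16 + 2.
264^1 ≡ 264 (mod 449)
264^2 ≡ 264^2 = 69696 ≡ 101 (mod 449)
264^4 ≡ 101^2 = 10201 ≡ 323 (mod 449)
264^8 ≡ 323^2 = 104329 ≡ 161 (mod 449)
264^16 ≡ 161^2 = 25921 ≡ 328 (mod 449)
264^32 ≡ 328^2 = 107584 ≡ 273 (mod 449)
264^64 ≡ 273^2 = 74529 ≡ 444 (mod 449)
264^128 ≡ 444^2 = 197136 ≡ 25 (mod 449)
264^256 ≡ 25^2 = 625 ≡ 176 (mod 449)
264^466 = 264^256 × 264^128 × 264^64 × 264^16 × 264^2 ≡ 176 × 25 × 444 × 328 × 101 (mod 449).
Accumulate the product:
176 × 25 = 4400 ≡ 359
359 × 444 = 159396 ≡ 1
1 × 328 = 328
328 × 101 = 33128 ≡ 351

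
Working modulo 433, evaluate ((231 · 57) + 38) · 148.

231 · 57 = 13167 ≡ 177 (mod 433)
177 + 38 = 215
215 · 148 = 31820 ≡ 211 (mod 433)

211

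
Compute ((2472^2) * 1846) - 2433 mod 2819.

69

(2472)^2 ≡ 2011 (mod 2819)
2011 * 1846 = 3712306 ≡ 2502 (mod 2819)
2502 - 2433 = 69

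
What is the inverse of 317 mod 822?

Run the extended Euclidean algorithm:
822 = 2×317 + 188
317 = 1×188 + 129
188 = 1×129 + 59
129 = 2×59 + 11
59 = 5×11 + 4
11 = 2×4 + 3
4 = 1×3 + 1
3 = 3×1 + 0
gcd(317, 822) = 1, so the inverse exists.
Back-substitute for 1:
1 = 1×4 − 1×3
  = −1×11 + 3×4
  = 3×59 − 16×11
  = −16×129 + 35×59
  = 35×188 − 51×129
  = −51×317 + 86×188
  = 86×822 − 223×317
So 317⁻¹ ≡ −223 ≡ 599 (mod 822).

599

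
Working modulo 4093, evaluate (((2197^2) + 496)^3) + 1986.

(2197)^2 ≡ 1162 (mod 4093)
1162 + 496 = 1658
(1658)^3 ≡ 1697 (mod 4093)
1697 + 1986 = 3683

3683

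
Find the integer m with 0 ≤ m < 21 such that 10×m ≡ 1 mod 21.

By the extended Euclidean algorithm:
21 = 2×10 + 1
10 = 10×1 + 0
gcd(10, 21) = 1, so the inverse exists.
Bézout: 1 = 1×21 − 2×10.
So 10⁻¹ ≡ −2 ≡ 19 (mod 21).

19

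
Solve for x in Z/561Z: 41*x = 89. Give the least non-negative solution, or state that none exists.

gcd(41, 561) = 1, so a unique solution mod 561 exists.
41⁻¹ ≡ 260 (mod 561).
x ≡ 260*89 ≡ 139 (mod 561).

139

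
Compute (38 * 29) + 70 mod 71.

36

38 * 29 = 1102 ≡ 37 (mod 71)
37 + 70 = 107 ≡ 36 (mod 71)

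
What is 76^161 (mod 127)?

107

161 in binary is 10100001, i.e. 161 = 128 + 32 + 1.
76^1 ≡ 76 (mod 127)
76^2 ≡ 76^2 = 5776 ≡ 61 (mod 127)
76^4 ≡ 61^2 = 3721 ≡ 38 (mod 127)
76^8 ≡ 38^2 = 1444 ≡ 47 (mod 127)
76^16 ≡ 47^2 = 2209 ≡ 50 (mod 127)
76^32 ≡ 50^2 = 2500 ≡ 87 (mod 127)
76^64 ≡ 87^2 = 7569 ≡ 76 (mod 127)
76^128 ≡ 76^2 = 5776 ≡ 61 (mod 127)
76^161 = 76^128 * 76^32 * 76^1 ≡ 61 * 87 * 76 (mod 127).
Accumulate the product:
61 * 87 = 5307 ≡ 100
100 * 76 = 7600 ≡ 107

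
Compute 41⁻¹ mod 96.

89

96 = 2×41 + 14
41 = 2×14 + 13
14 = 1×13 + 1
13 = 13×1 + 0
gcd(41, 96) = 1, so the inverse exists.
Back-substitute for 1:
1 = 1×14 − 1×13
  = −1×41 + 3×14
  = 3×96 − 7×41
So 41⁻¹ ≡ −7 ≡ 89 (mod 96).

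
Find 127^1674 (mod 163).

1

127^1 ≡ 127 (mod 163)
127^2 ≡ 127^2 = 16129 ≡ 155 (mod 163)
127^4 ≡ 155^2 = 24025 ≡ 64 (mod 163)
127^8 ≡ 64^2 = 4096 ≡ 21 (mod 163)
127^16 ≡ 21^2 = 441 ≡ 115 (mod 163)
127^32 ≡ 115^2 = 13225 ≡ 22 (mod 163)
127^64 ≡ 22^2 = 484 ≡ 158 (mod 163)
127^128 ≡ 158^2 = 24964 ≡ 25 (mod 163)
127^256 ≡ 25^2 = 625 ≡ 136 (mod 163)
127^512 ≡ 136^2 = 18496 ≡ 77 (mod 163)
127^1024 ≡ 77^2 = 5929 ≡ 61 (mod 163)
127^1674 = 127^1024 × 127^512 × 127^128 × 127^8 × 127^2 ≡ 61 × 77 × 25 × 21 × 155 (mod 163).
Accumulate the product:
61 × 77 = 4697 ≡ 133
133 × 25 = 3325 ≡ 65
65 × 21 = 1365 ≡ 61
61 × 155 = 9455 ≡ 1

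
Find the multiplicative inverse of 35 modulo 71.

71 = 2*35 + 1
35 = 35*1 + 0
gcd(35, 71) = 1, so the inverse exists.
Back-substitute for 1:
1 = 1*71 − 2*35
So 35⁻¹ ≡ −2 ≡ 69 (mod 71).

69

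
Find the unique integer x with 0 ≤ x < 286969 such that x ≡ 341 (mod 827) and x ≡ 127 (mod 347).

1168

827⁻¹ mod 347: 827*287 ≡ 1 (mod 347), so 827⁻¹ ≡ 287.
x = 341 + 827*((127 − 341)*287 mod 347) = 341 + 827*1 = 1168.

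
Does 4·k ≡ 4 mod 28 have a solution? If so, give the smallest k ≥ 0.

gcd(4, 28) = 4, and 4 | 4, so solutions exist.
Divide through by 4: 1·k ≡ 1 (mod 7).
1⁻¹ ≡ 1 (mod 7).
k ≡ 1·1 ≡ 1 (mod 7).
The smallest non-negative solution is k = 1.

1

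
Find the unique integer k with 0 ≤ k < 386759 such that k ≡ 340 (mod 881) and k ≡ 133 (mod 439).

326310

881⁻¹ mod 439: 881×293 ≡ 1 (mod 439), so 881⁻¹ ≡ 293.
k = 340 + 881×((133 − 340)×293 mod 439) = 340 + 881×370 = 326310.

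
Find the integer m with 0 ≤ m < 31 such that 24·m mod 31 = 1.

22

Run the extended Euclidean algorithm:
31 = 1×24 + 7
24 = 3×7 + 3
7 = 2×3 + 1
3 = 3×1 + 0
gcd(24, 31) = 1, so the inverse exists.
Back-substitute for 1:
1 = 1×7 − 2×3
  = −2×24 + 7×7
  = 7×31 − 9×24
So 24⁻¹ ≡ −9 ≡ 22 (mod 31).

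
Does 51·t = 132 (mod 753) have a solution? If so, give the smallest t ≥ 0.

165

gcd(51, 753) = 3, and 3 | 132, so solutions exist.
Divide through by 3: 17·t = 44 (mod 251).
17⁻¹ ≡ 192 (mod 251).
t ≡ 192·44 ≡ 165 (mod 251).
The smallest non-negative solution is t = 165.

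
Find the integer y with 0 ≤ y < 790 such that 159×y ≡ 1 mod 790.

790 = 4×159 + 154
159 = 1×154 + 5
154 = 30×5 + 4
5 = 1×4 + 1
4 = 4×1 + 0
gcd(159, 790) = 1, so the inverse exists.
Bézout: 1 = −32×790 + 159×159.
So 159⁻¹ ≡ 159 (mod 790).

159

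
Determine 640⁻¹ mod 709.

709 = 1*640 + 69
640 = 9*69 + 19
69 = 3*19 + 12
19 = 1*12 + 7
12 = 1*7 + 5
7 = 1*5 + 2
5 = 2*2 + 1
2 = 2*1 + 0
gcd(640, 709) = 1, so the inverse exists.
Back-substitute for 1:
1 = 1*5 − 2*2
  = −2*7 + 3*5
  = 3*12 − 5*7
  = −5*19 + 8*12
  = 8*69 − 29*19
  = −29*640 + 269*69
  = 269*709 − 298*640
So 640⁻¹ ≡ −298 ≡ 411 (mod 709).

411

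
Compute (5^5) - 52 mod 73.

(5)^5 ≡ 59 (mod 73)
59 - 52 = 7

7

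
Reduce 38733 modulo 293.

57

38733 = 132×293 + 57, so 38733 ≡ 57 (mod 293).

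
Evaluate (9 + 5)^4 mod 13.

1

9 + 5 = 14 ≡ 1 (mod 13)
(1)^4 ≡ 1 (mod 13)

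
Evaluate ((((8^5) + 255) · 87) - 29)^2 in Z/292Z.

256

(8)^5 ≡ 64 (mod 292)
64 + 255 = 319 ≡ 27 (mod 292)
27 · 87 = 2349 ≡ 13 (mod 292)
13 - 29 = -16 ≡ 276 (mod 292)
(276)^2 ≡ 256 (mod 292)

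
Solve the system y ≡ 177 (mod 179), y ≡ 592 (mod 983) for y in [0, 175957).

179⁻¹ mod 983: 179·659 ≡ 1 (mod 983), so 179⁻¹ ≡ 659.
y = 177 + 179·((592 − 177)·659 mod 983) = 177 + 179·211 = 37946.
Check: 37946 mod 179 = 177, 37946 mod 983 = 592. ✓

37946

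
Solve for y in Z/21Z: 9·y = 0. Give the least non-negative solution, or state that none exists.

0

gcd(9, 21) = 3, and 3 | 0, so solutions exist.
Divide through by 3: 3·y mod 7 = 0.
3⁻¹ ≡ 5 (mod 7).
y ≡ 5·0 ≡ 0 (mod 7).
The smallest non-negative solution is y = 0.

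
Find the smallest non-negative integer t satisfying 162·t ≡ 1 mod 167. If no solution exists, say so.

100

gcd(162, 167) = 1, so a unique solution mod 167 exists.
162⁻¹ ≡ 100 (mod 167).
t ≡ 100·1 ≡ 100 (mod 167).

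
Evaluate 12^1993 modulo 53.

34

1993 in binary is 11111001001, i.e. 1993 = 1024 + 512 + 256 + 128 + 64 + 8 + 1.
12^1 ≡ 12 (mod 53)
12^2 ≡ 12^2 = 144 ≡ 38 (mod 53)
12^4 ≡ 38^2 = 1444 ≡ 13 (mod 53)
12^8 ≡ 13^2 = 169 ≡ 10 (mod 53)
12^16 ≡ 10^2 = 100 ≡ 47 (mod 53)
12^32 ≡ 47^2 = 2209 ≡ 36 (mod 53)
12^64 ≡ 36^2 = 1296 ≡ 24 (mod 53)
12^128 ≡ 24^2 = 576 ≡ 46 (mod 53)
12^256 ≡ 46^2 = 2116 ≡ 49 (mod 53)
12^512 ≡ 49^2 = 2401 ≡ 16 (mod 53)
12^1024 ≡ 16^2 = 256 ≡ 44 (mod 53)
12^1993 = 12^1024 × 12^512 × 12^256 × 12^128 × 12^64 × 12^8 × 12^1 ≡ 44 × 16 × 49 × 46 × 24 × 10 × 12 (mod 53).
Accumulate the product:
44 × 16 = 704 ≡ 15
15 × 49 = 735 ≡ 46
46 × 46 = 2116 ≡ 49
49 × 24 = 1176 ≡ 10
10 × 10 = 100 ≡ 47
47 × 12 = 564 ≡ 34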